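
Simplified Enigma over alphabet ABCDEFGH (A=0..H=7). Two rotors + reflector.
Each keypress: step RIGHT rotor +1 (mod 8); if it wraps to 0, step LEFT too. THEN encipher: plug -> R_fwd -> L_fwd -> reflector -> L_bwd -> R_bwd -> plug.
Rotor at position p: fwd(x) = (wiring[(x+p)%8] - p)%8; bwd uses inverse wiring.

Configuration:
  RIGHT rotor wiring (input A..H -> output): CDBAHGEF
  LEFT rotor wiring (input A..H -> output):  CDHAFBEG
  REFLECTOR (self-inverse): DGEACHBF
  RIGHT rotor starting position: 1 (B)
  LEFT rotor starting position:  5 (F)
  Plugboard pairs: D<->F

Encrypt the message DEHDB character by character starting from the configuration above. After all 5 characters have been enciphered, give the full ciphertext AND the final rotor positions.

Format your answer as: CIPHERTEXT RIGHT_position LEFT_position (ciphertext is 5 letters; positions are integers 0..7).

Char 1 ('D'): step: R->2, L=5; D->plug->F->R->D->L->F->refl->H->L'->B->R'->H->plug->H
Char 2 ('E'): step: R->3, L=5; E->plug->E->R->C->L->B->refl->G->L'->E->R'->B->plug->B
Char 3 ('H'): step: R->4, L=5; H->plug->H->R->E->L->G->refl->B->L'->C->R'->B->plug->B
Char 4 ('D'): step: R->5, L=5; D->plug->F->R->E->L->G->refl->B->L'->C->R'->H->plug->H
Char 5 ('B'): step: R->6, L=5; B->plug->B->R->H->L->A->refl->D->L'->G->R'->A->plug->A
Final: ciphertext=HBBHA, RIGHT=6, LEFT=5

Answer: HBBHA 6 5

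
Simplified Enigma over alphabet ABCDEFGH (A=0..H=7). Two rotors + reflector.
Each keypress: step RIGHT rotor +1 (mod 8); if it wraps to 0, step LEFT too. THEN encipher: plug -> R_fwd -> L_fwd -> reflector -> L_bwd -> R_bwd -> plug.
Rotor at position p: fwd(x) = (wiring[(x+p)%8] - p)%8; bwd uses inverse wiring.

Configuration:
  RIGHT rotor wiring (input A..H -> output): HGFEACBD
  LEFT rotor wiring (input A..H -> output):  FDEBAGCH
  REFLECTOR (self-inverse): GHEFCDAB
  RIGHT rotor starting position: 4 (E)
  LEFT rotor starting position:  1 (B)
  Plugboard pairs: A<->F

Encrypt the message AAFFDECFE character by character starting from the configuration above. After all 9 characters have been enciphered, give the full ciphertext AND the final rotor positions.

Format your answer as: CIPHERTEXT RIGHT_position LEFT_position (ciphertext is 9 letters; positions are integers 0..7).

Char 1 ('A'): step: R->5, L=1; A->plug->F->R->A->L->C->refl->E->L'->H->R'->G->plug->G
Char 2 ('A'): step: R->6, L=1; A->plug->F->R->G->L->G->refl->A->L'->C->R'->G->plug->G
Char 3 ('F'): step: R->7, L=1; F->plug->A->R->E->L->F->refl->D->L'->B->R'->F->plug->A
Char 4 ('F'): step: R->0, L->2 (L advanced); F->plug->A->R->H->L->B->refl->H->L'->B->R'->G->plug->G
Char 5 ('D'): step: R->1, L=2; D->plug->D->R->H->L->B->refl->H->L'->B->R'->E->plug->E
Char 6 ('E'): step: R->2, L=2; E->plug->E->R->H->L->B->refl->H->L'->B->R'->F->plug->A
Char 7 ('C'): step: R->3, L=2; C->plug->C->R->H->L->B->refl->H->L'->B->R'->A->plug->F
Char 8 ('F'): step: R->4, L=2; F->plug->A->R->E->L->A->refl->G->L'->C->R'->F->plug->A
Char 9 ('E'): step: R->5, L=2; E->plug->E->R->B->L->H->refl->B->L'->H->R'->G->plug->G
Final: ciphertext=GGAGEAFAG, RIGHT=5, LEFT=2

Answer: GGAGEAFAG 5 2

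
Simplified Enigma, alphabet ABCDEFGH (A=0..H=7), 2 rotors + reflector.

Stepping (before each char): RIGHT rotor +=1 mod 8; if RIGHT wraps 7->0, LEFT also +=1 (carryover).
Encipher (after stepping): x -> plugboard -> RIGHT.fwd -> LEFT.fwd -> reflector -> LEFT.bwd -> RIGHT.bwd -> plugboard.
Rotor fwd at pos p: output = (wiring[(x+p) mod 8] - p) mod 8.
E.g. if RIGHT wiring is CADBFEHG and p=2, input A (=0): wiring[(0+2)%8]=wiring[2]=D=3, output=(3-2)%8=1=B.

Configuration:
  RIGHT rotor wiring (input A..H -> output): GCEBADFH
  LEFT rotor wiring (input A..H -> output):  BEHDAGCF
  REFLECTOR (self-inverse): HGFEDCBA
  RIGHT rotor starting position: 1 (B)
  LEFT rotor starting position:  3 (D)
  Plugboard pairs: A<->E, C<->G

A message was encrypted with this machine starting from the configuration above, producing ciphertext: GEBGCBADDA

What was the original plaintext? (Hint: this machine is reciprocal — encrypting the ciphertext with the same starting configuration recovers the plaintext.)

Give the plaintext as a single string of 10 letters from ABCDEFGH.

Answer: FBAFEAEHCH

Derivation:
Char 1 ('G'): step: R->2, L=3; G->plug->C->R->G->L->B->refl->G->L'->F->R'->F->plug->F
Char 2 ('E'): step: R->3, L=3; E->plug->A->R->G->L->B->refl->G->L'->F->R'->B->plug->B
Char 3 ('B'): step: R->4, L=3; B->plug->B->R->H->L->E->refl->D->L'->C->R'->E->plug->A
Char 4 ('G'): step: R->5, L=3; G->plug->C->R->C->L->D->refl->E->L'->H->R'->F->plug->F
Char 5 ('C'): step: R->6, L=3; C->plug->G->R->C->L->D->refl->E->L'->H->R'->A->plug->E
Char 6 ('B'): step: R->7, L=3; B->plug->B->R->H->L->E->refl->D->L'->C->R'->E->plug->A
Char 7 ('A'): step: R->0, L->4 (L advanced); A->plug->E->R->A->L->E->refl->D->L'->G->R'->A->plug->E
Char 8 ('D'): step: R->1, L=4; D->plug->D->R->H->L->H->refl->A->L'->F->R'->H->plug->H
Char 9 ('D'): step: R->2, L=4; D->plug->D->R->B->L->C->refl->F->L'->E->R'->G->plug->C
Char 10 ('A'): step: R->3, L=4; A->plug->E->R->E->L->F->refl->C->L'->B->R'->H->plug->H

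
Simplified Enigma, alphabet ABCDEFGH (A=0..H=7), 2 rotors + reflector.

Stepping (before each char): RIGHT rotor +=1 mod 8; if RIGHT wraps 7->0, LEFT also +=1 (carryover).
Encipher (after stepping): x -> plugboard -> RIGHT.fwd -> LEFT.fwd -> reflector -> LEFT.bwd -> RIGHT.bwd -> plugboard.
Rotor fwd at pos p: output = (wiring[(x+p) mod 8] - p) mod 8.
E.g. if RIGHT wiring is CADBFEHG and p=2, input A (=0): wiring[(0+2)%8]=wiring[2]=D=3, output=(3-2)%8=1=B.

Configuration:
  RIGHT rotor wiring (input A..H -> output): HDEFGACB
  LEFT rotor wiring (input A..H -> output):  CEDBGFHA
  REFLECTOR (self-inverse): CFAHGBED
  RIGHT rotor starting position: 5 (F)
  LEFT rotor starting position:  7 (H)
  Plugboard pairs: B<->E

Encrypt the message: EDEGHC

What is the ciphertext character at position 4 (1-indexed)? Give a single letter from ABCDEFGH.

Char 1 ('E'): step: R->6, L=7; E->plug->B->R->D->L->E->refl->G->L'->G->R'->E->plug->B
Char 2 ('D'): step: R->7, L=7; D->plug->D->R->F->L->H->refl->D->L'->B->R'->G->plug->G
Char 3 ('E'): step: R->0, L->0 (L advanced); E->plug->B->R->D->L->B->refl->F->L'->F->R'->D->plug->D
Char 4 ('G'): step: R->1, L=0; G->plug->G->R->A->L->C->refl->A->L'->H->R'->E->plug->B

B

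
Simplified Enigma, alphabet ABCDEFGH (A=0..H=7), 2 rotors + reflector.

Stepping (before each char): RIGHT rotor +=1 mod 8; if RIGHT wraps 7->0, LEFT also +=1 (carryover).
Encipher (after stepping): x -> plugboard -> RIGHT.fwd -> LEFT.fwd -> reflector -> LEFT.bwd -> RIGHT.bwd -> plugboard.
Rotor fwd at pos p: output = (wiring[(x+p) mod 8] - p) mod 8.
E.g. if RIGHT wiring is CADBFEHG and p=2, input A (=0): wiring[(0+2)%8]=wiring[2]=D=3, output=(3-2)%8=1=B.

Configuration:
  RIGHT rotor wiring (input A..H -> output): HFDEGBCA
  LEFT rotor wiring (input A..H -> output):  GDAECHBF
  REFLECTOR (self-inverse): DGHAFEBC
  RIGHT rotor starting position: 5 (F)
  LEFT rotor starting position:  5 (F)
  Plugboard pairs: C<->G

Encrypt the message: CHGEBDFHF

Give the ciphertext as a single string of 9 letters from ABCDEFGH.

Char 1 ('C'): step: R->6, L=5; C->plug->G->R->A->L->C->refl->H->L'->G->R'->F->plug->F
Char 2 ('H'): step: R->7, L=5; H->plug->H->R->D->L->B->refl->G->L'->E->R'->D->plug->D
Char 3 ('G'): step: R->0, L->6 (L advanced); G->plug->C->R->D->L->F->refl->E->L'->G->R'->E->plug->E
Char 4 ('E'): step: R->1, L=6; E->plug->E->R->A->L->D->refl->A->L'->C->R'->B->plug->B
Char 5 ('B'): step: R->2, L=6; B->plug->B->R->C->L->A->refl->D->L'->A->R'->E->plug->E
Char 6 ('D'): step: R->3, L=6; D->plug->D->R->H->L->B->refl->G->L'->F->R'->E->plug->E
Char 7 ('F'): step: R->4, L=6; F->plug->F->R->B->L->H->refl->C->L'->E->R'->D->plug->D
Char 8 ('H'): step: R->5, L=6; H->plug->H->R->B->L->H->refl->C->L'->E->R'->A->plug->A
Char 9 ('F'): step: R->6, L=6; F->plug->F->R->G->L->E->refl->F->L'->D->R'->H->plug->H

Answer: FDEBEEDAH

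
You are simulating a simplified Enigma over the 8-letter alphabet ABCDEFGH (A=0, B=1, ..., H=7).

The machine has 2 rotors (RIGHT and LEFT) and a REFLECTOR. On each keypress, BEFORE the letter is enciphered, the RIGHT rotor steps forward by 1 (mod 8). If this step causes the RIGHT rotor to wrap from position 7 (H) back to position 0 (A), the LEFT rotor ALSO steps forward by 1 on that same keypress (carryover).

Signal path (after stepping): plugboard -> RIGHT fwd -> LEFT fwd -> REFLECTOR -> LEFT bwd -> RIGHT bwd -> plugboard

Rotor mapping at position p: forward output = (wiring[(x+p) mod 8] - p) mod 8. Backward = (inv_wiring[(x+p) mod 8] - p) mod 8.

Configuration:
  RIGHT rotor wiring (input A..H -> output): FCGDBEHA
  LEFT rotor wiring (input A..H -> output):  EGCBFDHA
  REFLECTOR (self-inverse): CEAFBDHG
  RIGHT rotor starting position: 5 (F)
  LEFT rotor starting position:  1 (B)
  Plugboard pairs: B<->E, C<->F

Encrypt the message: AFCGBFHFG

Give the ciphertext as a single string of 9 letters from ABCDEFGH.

Answer: GAEBEBFAF

Derivation:
Char 1 ('A'): step: R->6, L=1; A->plug->A->R->B->L->B->refl->E->L'->D->R'->G->plug->G
Char 2 ('F'): step: R->7, L=1; F->plug->C->R->D->L->E->refl->B->L'->B->R'->A->plug->A
Char 3 ('C'): step: R->0, L->2 (L advanced); C->plug->F->R->E->L->F->refl->D->L'->C->R'->B->plug->E
Char 4 ('G'): step: R->1, L=2; G->plug->G->R->H->L->E->refl->B->L'->D->R'->E->plug->B
Char 5 ('B'): step: R->2, L=2; B->plug->E->R->F->L->G->refl->H->L'->B->R'->B->plug->E
Char 6 ('F'): step: R->3, L=2; F->plug->C->R->B->L->H->refl->G->L'->F->R'->E->plug->B
Char 7 ('H'): step: R->4, L=2; H->plug->H->R->H->L->E->refl->B->L'->D->R'->C->plug->F
Char 8 ('F'): step: R->5, L=2; F->plug->C->R->D->L->B->refl->E->L'->H->R'->A->plug->A
Char 9 ('G'): step: R->6, L=2; G->plug->G->R->D->L->B->refl->E->L'->H->R'->C->plug->F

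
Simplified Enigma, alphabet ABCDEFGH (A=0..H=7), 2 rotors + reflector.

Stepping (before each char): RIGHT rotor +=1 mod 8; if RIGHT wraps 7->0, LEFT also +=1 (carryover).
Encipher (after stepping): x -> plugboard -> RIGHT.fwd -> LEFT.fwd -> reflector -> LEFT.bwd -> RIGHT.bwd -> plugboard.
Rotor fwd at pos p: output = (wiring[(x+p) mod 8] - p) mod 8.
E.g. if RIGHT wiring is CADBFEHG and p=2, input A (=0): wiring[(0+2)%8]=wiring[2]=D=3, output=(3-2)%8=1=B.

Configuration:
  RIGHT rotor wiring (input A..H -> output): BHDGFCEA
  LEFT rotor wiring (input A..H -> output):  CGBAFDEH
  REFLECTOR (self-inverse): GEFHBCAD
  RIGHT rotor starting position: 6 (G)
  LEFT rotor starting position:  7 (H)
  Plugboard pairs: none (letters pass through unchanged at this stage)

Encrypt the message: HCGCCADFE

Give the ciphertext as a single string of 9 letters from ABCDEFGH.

Char 1 ('H'): step: R->7, L=7; H->plug->H->R->F->L->G->refl->A->L'->A->R'->C->plug->C
Char 2 ('C'): step: R->0, L->0 (L advanced); C->plug->C->R->D->L->A->refl->G->L'->B->R'->A->plug->A
Char 3 ('G'): step: R->1, L=0; G->plug->G->R->H->L->H->refl->D->L'->F->R'->C->plug->C
Char 4 ('C'): step: R->2, L=0; C->plug->C->R->D->L->A->refl->G->L'->B->R'->A->plug->A
Char 5 ('C'): step: R->3, L=0; C->plug->C->R->H->L->H->refl->D->L'->F->R'->E->plug->E
Char 6 ('A'): step: R->4, L=0; A->plug->A->R->B->L->G->refl->A->L'->D->R'->F->plug->F
Char 7 ('D'): step: R->5, L=0; D->plug->D->R->E->L->F->refl->C->L'->A->R'->H->plug->H
Char 8 ('F'): step: R->6, L=0; F->plug->F->R->A->L->C->refl->F->L'->E->R'->H->plug->H
Char 9 ('E'): step: R->7, L=0; E->plug->E->R->H->L->H->refl->D->L'->F->R'->H->plug->H

Answer: CACAEFHHH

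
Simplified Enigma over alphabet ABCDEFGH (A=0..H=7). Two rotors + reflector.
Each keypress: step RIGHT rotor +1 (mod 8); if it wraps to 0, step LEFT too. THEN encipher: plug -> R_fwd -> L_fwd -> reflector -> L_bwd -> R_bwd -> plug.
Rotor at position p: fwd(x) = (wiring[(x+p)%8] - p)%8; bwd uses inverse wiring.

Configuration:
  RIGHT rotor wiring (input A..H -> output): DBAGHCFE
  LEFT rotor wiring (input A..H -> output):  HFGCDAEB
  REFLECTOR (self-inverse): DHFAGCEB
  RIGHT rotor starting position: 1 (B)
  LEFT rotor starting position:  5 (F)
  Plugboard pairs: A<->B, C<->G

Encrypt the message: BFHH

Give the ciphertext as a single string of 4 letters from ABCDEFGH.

Answer: EAEG

Derivation:
Char 1 ('B'): step: R->2, L=5; B->plug->A->R->G->L->F->refl->C->L'->D->R'->E->plug->E
Char 2 ('F'): step: R->3, L=5; F->plug->F->R->A->L->D->refl->A->L'->E->R'->B->plug->A
Char 3 ('H'): step: R->4, L=5; H->plug->H->R->C->L->E->refl->G->L'->H->R'->E->plug->E
Char 4 ('H'): step: R->5, L=5; H->plug->H->R->C->L->E->refl->G->L'->H->R'->C->plug->G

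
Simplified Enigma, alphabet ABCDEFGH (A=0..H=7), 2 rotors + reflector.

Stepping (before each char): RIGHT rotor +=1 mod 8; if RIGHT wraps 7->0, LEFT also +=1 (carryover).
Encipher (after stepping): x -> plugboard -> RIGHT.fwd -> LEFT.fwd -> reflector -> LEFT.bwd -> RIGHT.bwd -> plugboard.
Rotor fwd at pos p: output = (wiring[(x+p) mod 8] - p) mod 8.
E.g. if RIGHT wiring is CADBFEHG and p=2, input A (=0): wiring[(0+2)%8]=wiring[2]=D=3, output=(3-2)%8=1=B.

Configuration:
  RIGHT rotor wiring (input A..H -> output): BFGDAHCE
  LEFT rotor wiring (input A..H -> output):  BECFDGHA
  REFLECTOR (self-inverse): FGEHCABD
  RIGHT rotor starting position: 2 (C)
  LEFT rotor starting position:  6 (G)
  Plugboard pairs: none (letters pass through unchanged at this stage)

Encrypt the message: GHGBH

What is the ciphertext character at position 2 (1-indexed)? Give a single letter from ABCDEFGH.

Char 1 ('G'): step: R->3, L=6; G->plug->G->R->C->L->D->refl->H->L'->F->R'->B->plug->B
Char 2 ('H'): step: R->4, L=6; H->plug->H->R->H->L->A->refl->F->L'->G->R'->C->plug->C

C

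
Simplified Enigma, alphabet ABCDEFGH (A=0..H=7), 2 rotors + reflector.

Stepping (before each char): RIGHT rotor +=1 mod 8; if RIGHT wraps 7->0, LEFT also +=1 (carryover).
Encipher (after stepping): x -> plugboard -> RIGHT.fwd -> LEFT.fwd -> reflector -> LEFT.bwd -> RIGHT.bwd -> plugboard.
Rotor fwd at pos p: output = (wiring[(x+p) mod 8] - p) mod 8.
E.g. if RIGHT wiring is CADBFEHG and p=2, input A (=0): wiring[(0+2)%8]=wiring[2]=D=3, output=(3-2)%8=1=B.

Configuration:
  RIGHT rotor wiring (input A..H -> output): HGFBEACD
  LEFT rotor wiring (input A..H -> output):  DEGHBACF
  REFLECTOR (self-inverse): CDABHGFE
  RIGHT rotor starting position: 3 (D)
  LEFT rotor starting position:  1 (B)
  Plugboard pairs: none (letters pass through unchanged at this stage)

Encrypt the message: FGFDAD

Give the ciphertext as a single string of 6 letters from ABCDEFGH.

Char 1 ('F'): step: R->4, L=1; F->plug->F->R->C->L->G->refl->F->L'->B->R'->G->plug->G
Char 2 ('G'): step: R->5, L=1; G->plug->G->R->E->L->H->refl->E->L'->G->R'->C->plug->C
Char 3 ('F'): step: R->6, L=1; F->plug->F->R->D->L->A->refl->C->L'->H->R'->E->plug->E
Char 4 ('D'): step: R->7, L=1; D->plug->D->R->G->L->E->refl->H->L'->E->R'->A->plug->A
Char 5 ('A'): step: R->0, L->2 (L advanced); A->plug->A->R->H->L->C->refl->A->L'->E->R'->E->plug->E
Char 6 ('D'): step: R->1, L=2; D->plug->D->R->D->L->G->refl->F->L'->B->R'->F->plug->F

Answer: GCEAEF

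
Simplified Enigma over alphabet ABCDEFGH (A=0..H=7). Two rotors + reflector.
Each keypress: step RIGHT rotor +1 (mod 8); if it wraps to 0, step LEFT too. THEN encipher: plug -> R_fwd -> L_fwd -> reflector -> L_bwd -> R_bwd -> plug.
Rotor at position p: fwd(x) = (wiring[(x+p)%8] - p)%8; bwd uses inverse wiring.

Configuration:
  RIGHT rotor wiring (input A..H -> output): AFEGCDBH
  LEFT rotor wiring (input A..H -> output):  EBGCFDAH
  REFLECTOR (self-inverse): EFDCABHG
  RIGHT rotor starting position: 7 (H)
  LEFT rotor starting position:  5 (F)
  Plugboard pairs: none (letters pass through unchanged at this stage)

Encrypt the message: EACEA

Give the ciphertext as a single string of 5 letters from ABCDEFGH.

Char 1 ('E'): step: R->0, L->6 (L advanced); E->plug->E->R->C->L->G->refl->H->L'->G->R'->D->plug->D
Char 2 ('A'): step: R->1, L=6; A->plug->A->R->E->L->A->refl->E->L'->F->R'->C->plug->C
Char 3 ('C'): step: R->2, L=6; C->plug->C->R->A->L->C->refl->D->L'->D->R'->H->plug->H
Char 4 ('E'): step: R->3, L=6; E->plug->E->R->E->L->A->refl->E->L'->F->R'->F->plug->F
Char 5 ('A'): step: R->4, L=6; A->plug->A->R->G->L->H->refl->G->L'->C->R'->H->plug->H

Answer: DCHFH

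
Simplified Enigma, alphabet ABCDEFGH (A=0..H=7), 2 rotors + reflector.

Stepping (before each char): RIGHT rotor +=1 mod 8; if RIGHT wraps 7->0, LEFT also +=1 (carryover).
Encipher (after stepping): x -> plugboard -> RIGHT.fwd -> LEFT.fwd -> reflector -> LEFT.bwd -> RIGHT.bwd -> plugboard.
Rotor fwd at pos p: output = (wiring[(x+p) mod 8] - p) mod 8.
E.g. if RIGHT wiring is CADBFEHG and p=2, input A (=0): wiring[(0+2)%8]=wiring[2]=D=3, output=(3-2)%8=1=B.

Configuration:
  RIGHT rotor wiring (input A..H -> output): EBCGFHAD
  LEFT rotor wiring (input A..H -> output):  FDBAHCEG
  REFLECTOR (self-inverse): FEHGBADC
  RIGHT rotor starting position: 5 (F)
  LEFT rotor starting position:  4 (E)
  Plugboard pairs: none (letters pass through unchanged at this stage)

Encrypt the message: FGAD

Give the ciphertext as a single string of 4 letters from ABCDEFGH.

Answer: HHDE

Derivation:
Char 1 ('F'): step: R->6, L=4; F->plug->F->R->A->L->D->refl->G->L'->B->R'->H->plug->H
Char 2 ('G'): step: R->7, L=4; G->plug->G->R->A->L->D->refl->G->L'->B->R'->H->plug->H
Char 3 ('A'): step: R->0, L->5 (L advanced); A->plug->A->R->E->L->G->refl->D->L'->G->R'->D->plug->D
Char 4 ('D'): step: R->1, L=5; D->plug->D->R->E->L->G->refl->D->L'->G->R'->E->plug->E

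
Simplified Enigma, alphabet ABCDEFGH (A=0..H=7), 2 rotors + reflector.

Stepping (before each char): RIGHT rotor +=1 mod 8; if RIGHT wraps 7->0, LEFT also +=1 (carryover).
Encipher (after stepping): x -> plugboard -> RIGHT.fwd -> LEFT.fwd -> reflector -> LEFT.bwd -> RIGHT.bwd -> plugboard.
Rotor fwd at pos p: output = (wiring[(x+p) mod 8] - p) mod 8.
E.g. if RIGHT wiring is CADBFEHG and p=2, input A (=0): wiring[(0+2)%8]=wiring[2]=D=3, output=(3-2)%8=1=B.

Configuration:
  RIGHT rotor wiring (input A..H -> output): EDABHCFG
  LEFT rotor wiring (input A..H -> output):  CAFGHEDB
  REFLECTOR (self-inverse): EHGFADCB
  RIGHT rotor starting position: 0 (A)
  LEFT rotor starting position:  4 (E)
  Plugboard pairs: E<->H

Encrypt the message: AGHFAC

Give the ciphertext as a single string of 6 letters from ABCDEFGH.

Char 1 ('A'): step: R->1, L=4; A->plug->A->R->C->L->H->refl->B->L'->G->R'->D->plug->D
Char 2 ('G'): step: R->2, L=4; G->plug->G->R->C->L->H->refl->B->L'->G->R'->A->plug->A
Char 3 ('H'): step: R->3, L=4; H->plug->E->R->D->L->F->refl->D->L'->A->R'->G->plug->G
Char 4 ('F'): step: R->4, L=4; F->plug->F->R->H->L->C->refl->G->L'->E->R'->G->plug->G
Char 5 ('A'): step: R->5, L=4; A->plug->A->R->F->L->E->refl->A->L'->B->R'->C->plug->C
Char 6 ('C'): step: R->6, L=4; C->plug->C->R->G->L->B->refl->H->L'->C->R'->E->plug->H

Answer: DAGGCH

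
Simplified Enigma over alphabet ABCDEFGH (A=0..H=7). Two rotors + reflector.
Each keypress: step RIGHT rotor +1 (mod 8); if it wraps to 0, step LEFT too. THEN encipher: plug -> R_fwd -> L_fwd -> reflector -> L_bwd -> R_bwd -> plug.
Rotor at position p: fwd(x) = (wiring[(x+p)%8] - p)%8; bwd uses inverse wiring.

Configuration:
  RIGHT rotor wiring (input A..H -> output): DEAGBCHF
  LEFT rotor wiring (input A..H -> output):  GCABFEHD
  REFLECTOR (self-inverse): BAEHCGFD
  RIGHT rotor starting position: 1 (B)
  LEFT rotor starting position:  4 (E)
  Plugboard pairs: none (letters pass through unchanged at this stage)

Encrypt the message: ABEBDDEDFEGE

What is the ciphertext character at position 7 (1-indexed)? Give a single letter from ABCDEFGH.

Char 1 ('A'): step: R->2, L=4; A->plug->A->R->G->L->E->refl->C->L'->E->R'->B->plug->B
Char 2 ('B'): step: R->3, L=4; B->plug->B->R->G->L->E->refl->C->L'->E->R'->D->plug->D
Char 3 ('E'): step: R->4, L=4; E->plug->E->R->H->L->F->refl->G->L'->F->R'->A->plug->A
Char 4 ('B'): step: R->5, L=4; B->plug->B->R->C->L->D->refl->H->L'->D->R'->F->plug->F
Char 5 ('D'): step: R->6, L=4; D->plug->D->R->G->L->E->refl->C->L'->E->R'->H->plug->H
Char 6 ('D'): step: R->7, L=4; D->plug->D->R->B->L->A->refl->B->L'->A->R'->H->plug->H
Char 7 ('E'): step: R->0, L->5 (L advanced); E->plug->E->R->B->L->C->refl->E->L'->G->R'->D->plug->D

D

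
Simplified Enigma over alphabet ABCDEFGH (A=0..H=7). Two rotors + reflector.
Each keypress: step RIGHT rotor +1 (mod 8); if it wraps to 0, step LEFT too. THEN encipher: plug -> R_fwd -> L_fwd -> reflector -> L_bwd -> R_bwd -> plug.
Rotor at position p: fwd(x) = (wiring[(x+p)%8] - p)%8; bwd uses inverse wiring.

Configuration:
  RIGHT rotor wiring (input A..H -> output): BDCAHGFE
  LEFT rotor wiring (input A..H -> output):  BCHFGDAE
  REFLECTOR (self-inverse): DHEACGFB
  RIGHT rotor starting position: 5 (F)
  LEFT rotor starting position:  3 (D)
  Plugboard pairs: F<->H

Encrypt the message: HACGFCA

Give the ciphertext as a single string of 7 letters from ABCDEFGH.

Answer: GDDDGHG

Derivation:
Char 1 ('H'): step: R->6, L=3; H->plug->F->R->C->L->A->refl->D->L'->B->R'->G->plug->G
Char 2 ('A'): step: R->7, L=3; A->plug->A->R->F->L->G->refl->F->L'->D->R'->D->plug->D
Char 3 ('C'): step: R->0, L->4 (L advanced); C->plug->C->R->C->L->E->refl->C->L'->A->R'->D->plug->D
Char 4 ('G'): step: R->1, L=4; G->plug->G->R->D->L->A->refl->D->L'->G->R'->D->plug->D
Char 5 ('F'): step: R->2, L=4; F->plug->H->R->B->L->H->refl->B->L'->H->R'->G->plug->G
Char 6 ('C'): step: R->3, L=4; C->plug->C->R->D->L->A->refl->D->L'->G->R'->F->plug->H
Char 7 ('A'): step: R->4, L=4; A->plug->A->R->D->L->A->refl->D->L'->G->R'->G->plug->G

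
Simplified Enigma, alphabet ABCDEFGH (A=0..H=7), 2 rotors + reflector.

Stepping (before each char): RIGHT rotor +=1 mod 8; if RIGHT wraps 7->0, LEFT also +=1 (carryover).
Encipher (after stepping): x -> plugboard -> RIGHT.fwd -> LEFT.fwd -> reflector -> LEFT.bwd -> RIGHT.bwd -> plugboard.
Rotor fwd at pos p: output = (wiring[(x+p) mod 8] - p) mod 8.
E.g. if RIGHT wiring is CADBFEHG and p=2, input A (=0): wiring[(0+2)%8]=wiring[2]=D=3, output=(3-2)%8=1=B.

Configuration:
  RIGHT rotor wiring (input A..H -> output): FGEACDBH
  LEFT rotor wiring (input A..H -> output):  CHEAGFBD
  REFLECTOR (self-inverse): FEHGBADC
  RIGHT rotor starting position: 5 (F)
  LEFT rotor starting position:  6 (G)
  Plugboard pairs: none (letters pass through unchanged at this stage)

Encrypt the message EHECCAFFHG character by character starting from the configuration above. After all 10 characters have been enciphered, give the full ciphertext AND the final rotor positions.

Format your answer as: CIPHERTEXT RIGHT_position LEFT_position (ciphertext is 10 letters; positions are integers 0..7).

Char 1 ('E'): step: R->6, L=6; E->plug->E->R->G->L->A->refl->F->L'->B->R'->B->plug->B
Char 2 ('H'): step: R->7, L=6; H->plug->H->R->C->L->E->refl->B->L'->D->R'->F->plug->F
Char 3 ('E'): step: R->0, L->7 (L advanced); E->plug->E->R->C->L->A->refl->F->L'->D->R'->F->plug->F
Char 4 ('C'): step: R->1, L=7; C->plug->C->R->H->L->C->refl->H->L'->F->R'->A->plug->A
Char 5 ('C'): step: R->2, L=7; C->plug->C->R->A->L->E->refl->B->L'->E->R'->H->plug->H
Char 6 ('A'): step: R->3, L=7; A->plug->A->R->F->L->H->refl->C->L'->H->R'->B->plug->B
Char 7 ('F'): step: R->4, L=7; F->plug->F->R->C->L->A->refl->F->L'->D->R'->D->plug->D
Char 8 ('F'): step: R->5, L=7; F->plug->F->R->H->L->C->refl->H->L'->F->R'->H->plug->H
Char 9 ('H'): step: R->6, L=7; H->plug->H->R->F->L->H->refl->C->L'->H->R'->C->plug->C
Char 10 ('G'): step: R->7, L=7; G->plug->G->R->E->L->B->refl->E->L'->A->R'->A->plug->A
Final: ciphertext=BFFAHBDHCA, RIGHT=7, LEFT=7

Answer: BFFAHBDHCA 7 7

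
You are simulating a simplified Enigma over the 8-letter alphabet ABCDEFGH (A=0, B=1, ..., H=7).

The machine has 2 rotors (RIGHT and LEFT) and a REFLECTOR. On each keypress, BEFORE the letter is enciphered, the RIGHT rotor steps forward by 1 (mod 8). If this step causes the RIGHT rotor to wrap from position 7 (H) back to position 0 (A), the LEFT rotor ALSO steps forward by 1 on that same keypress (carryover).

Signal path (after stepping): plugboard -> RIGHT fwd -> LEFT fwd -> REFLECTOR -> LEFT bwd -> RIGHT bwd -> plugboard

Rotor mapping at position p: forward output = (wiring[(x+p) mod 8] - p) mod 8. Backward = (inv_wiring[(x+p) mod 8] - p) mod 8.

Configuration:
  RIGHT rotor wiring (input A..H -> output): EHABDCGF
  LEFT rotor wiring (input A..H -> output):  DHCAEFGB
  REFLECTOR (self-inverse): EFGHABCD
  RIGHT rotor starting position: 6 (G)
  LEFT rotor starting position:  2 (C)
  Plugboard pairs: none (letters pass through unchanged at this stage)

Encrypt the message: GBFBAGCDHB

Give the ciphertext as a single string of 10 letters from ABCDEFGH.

Char 1 ('G'): step: R->7, L=2; G->plug->G->R->D->L->D->refl->H->L'->F->R'->B->plug->B
Char 2 ('B'): step: R->0, L->3 (L advanced); B->plug->B->R->H->L->H->refl->D->L'->D->R'->E->plug->E
Char 3 ('F'): step: R->1, L=3; F->plug->F->R->F->L->A->refl->E->L'->G->R'->A->plug->A
Char 4 ('B'): step: R->2, L=3; B->plug->B->R->H->L->H->refl->D->L'->D->R'->F->plug->F
Char 5 ('A'): step: R->3, L=3; A->plug->A->R->G->L->E->refl->A->L'->F->R'->H->plug->H
Char 6 ('G'): step: R->4, L=3; G->plug->G->R->E->L->G->refl->C->L'->C->R'->C->plug->C
Char 7 ('C'): step: R->5, L=3; C->plug->C->R->A->L->F->refl->B->L'->B->R'->B->plug->B
Char 8 ('D'): step: R->6, L=3; D->plug->D->R->B->L->B->refl->F->L'->A->R'->A->plug->A
Char 9 ('H'): step: R->7, L=3; H->plug->H->R->H->L->H->refl->D->L'->D->R'->G->plug->G
Char 10 ('B'): step: R->0, L->4 (L advanced); B->plug->B->R->H->L->E->refl->A->L'->A->R'->C->plug->C

Answer: BEAFHCBAGC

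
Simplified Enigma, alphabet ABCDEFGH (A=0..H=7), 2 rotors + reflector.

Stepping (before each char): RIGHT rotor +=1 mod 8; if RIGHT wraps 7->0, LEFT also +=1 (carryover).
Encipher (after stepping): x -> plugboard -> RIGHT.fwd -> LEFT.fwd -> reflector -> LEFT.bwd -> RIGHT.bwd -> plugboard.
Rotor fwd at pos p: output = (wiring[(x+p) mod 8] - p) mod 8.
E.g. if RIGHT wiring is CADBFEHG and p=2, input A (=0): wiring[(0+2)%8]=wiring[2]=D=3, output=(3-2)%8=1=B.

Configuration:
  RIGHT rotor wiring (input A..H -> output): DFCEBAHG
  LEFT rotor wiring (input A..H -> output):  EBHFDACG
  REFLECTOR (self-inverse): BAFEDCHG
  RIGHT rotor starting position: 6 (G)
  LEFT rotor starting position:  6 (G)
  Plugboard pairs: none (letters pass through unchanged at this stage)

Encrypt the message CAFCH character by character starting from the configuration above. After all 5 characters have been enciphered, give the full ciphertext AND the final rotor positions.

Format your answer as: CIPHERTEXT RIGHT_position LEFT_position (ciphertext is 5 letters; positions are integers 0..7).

Answer: AHCEC 3 7

Derivation:
Char 1 ('C'): step: R->7, L=6; C->plug->C->R->G->L->F->refl->C->L'->H->R'->A->plug->A
Char 2 ('A'): step: R->0, L->7 (L advanced); A->plug->A->R->D->L->A->refl->B->L'->G->R'->H->plug->H
Char 3 ('F'): step: R->1, L=7; F->plug->F->R->G->L->B->refl->A->L'->D->R'->C->plug->C
Char 4 ('C'): step: R->2, L=7; C->plug->C->R->H->L->D->refl->E->L'->F->R'->E->plug->E
Char 5 ('H'): step: R->3, L=7; H->plug->H->R->H->L->D->refl->E->L'->F->R'->C->plug->C
Final: ciphertext=AHCEC, RIGHT=3, LEFT=7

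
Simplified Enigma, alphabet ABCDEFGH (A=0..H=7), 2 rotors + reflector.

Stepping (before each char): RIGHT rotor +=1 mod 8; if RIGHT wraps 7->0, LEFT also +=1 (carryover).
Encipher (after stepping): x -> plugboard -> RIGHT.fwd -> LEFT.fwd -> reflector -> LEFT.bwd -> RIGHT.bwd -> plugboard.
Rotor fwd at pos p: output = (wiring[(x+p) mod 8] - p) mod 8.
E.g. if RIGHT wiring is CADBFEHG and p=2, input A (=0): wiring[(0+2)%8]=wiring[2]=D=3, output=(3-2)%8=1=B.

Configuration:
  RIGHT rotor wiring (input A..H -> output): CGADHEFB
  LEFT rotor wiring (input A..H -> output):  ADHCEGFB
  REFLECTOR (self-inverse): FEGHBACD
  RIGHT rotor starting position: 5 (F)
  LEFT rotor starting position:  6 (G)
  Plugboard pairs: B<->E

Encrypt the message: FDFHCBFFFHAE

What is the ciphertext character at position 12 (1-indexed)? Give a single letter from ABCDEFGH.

Char 1 ('F'): step: R->6, L=6; F->plug->F->R->F->L->E->refl->B->L'->E->R'->C->plug->C
Char 2 ('D'): step: R->7, L=6; D->plug->D->R->B->L->D->refl->H->L'->A->R'->F->plug->F
Char 3 ('F'): step: R->0, L->7 (L advanced); F->plug->F->R->E->L->D->refl->H->L'->G->R'->B->plug->E
Char 4 ('H'): step: R->1, L=7; H->plug->H->R->B->L->B->refl->E->L'->C->R'->C->plug->C
Char 5 ('C'): step: R->2, L=7; C->plug->C->R->F->L->F->refl->A->L'->D->R'->E->plug->B
Char 6 ('B'): step: R->3, L=7; B->plug->E->R->G->L->H->refl->D->L'->E->R'->B->plug->E
Char 7 ('F'): step: R->4, L=7; F->plug->F->R->C->L->E->refl->B->L'->B->R'->C->plug->C
Char 8 ('F'): step: R->5, L=7; F->plug->F->R->D->L->A->refl->F->L'->F->R'->D->plug->D
Char 9 ('F'): step: R->6, L=7; F->plug->F->R->F->L->F->refl->A->L'->D->R'->B->plug->E
Char 10 ('H'): step: R->7, L=7; H->plug->H->R->G->L->H->refl->D->L'->E->R'->E->plug->B
Char 11 ('A'): step: R->0, L->0 (L advanced); A->plug->A->R->C->L->H->refl->D->L'->B->R'->H->plug->H
Char 12 ('E'): step: R->1, L=0; E->plug->B->R->H->L->B->refl->E->L'->E->R'->F->plug->F

F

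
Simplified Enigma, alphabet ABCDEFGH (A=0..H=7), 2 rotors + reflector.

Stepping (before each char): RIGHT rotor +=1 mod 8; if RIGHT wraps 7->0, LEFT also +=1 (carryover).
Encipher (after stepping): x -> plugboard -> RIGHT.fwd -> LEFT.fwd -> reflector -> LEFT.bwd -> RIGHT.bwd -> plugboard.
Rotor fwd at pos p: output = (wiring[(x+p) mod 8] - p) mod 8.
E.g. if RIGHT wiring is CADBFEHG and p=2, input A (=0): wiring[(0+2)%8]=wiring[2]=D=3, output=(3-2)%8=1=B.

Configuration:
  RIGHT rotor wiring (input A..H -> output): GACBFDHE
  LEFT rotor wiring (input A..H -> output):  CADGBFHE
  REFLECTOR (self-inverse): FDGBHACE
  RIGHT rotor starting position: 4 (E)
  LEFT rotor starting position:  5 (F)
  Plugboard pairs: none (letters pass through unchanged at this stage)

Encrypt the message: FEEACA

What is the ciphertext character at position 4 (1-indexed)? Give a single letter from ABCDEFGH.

Char 1 ('F'): step: R->5, L=5; F->plug->F->R->F->L->G->refl->C->L'->B->R'->D->plug->D
Char 2 ('E'): step: R->6, L=5; E->plug->E->R->E->L->D->refl->B->L'->G->R'->B->plug->B
Char 3 ('E'): step: R->7, L=5; E->plug->E->R->C->L->H->refl->E->L'->H->R'->B->plug->B
Char 4 ('A'): step: R->0, L->6 (L advanced); A->plug->A->R->G->L->D->refl->B->L'->A->R'->B->plug->B

B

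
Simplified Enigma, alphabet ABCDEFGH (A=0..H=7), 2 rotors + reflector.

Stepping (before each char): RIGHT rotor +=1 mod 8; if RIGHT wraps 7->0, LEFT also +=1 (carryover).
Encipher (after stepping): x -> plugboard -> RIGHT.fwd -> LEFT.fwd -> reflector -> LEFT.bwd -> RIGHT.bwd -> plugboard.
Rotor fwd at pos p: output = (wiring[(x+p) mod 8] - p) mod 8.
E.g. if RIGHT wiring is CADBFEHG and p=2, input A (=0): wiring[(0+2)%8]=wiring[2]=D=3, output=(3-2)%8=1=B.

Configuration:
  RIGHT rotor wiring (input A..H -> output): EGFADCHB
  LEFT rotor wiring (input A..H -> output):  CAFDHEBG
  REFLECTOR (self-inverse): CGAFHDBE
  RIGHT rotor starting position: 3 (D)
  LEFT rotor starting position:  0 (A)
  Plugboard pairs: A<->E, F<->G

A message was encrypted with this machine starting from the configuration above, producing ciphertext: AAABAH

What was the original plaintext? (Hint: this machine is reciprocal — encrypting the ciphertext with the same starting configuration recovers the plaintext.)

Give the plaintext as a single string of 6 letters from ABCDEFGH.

Char 1 ('A'): step: R->4, L=0; A->plug->E->R->A->L->C->refl->A->L'->B->R'->G->plug->F
Char 2 ('A'): step: R->5, L=0; A->plug->E->R->B->L->A->refl->C->L'->A->R'->F->plug->G
Char 3 ('A'): step: R->6, L=0; A->plug->E->R->H->L->G->refl->B->L'->G->R'->C->plug->C
Char 4 ('B'): step: R->7, L=0; B->plug->B->R->F->L->E->refl->H->L'->E->R'->F->plug->G
Char 5 ('A'): step: R->0, L->1 (L advanced); A->plug->E->R->D->L->G->refl->B->L'->H->R'->G->plug->F
Char 6 ('H'): step: R->1, L=1; H->plug->H->R->D->L->G->refl->B->L'->H->R'->C->plug->C

Answer: FGCGFC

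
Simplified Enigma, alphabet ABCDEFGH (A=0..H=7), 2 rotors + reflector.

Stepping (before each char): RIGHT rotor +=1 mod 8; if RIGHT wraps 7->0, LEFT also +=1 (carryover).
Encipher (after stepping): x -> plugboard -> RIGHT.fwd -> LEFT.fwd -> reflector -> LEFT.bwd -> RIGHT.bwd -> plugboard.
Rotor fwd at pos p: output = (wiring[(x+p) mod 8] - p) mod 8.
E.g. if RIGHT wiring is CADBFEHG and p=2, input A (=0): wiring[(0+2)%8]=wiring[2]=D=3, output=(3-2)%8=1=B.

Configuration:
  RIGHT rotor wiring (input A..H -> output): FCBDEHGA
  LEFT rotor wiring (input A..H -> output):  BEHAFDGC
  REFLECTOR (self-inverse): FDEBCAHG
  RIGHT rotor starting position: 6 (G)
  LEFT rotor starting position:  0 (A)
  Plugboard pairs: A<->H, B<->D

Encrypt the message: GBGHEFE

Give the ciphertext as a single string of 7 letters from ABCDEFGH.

Char 1 ('G'): step: R->7, L=0; G->plug->G->R->A->L->B->refl->D->L'->F->R'->F->plug->F
Char 2 ('B'): step: R->0, L->1 (L advanced); B->plug->D->R->D->L->E->refl->C->L'->E->R'->E->plug->E
Char 3 ('G'): step: R->1, L=1; G->plug->G->R->H->L->A->refl->F->L'->F->R'->F->plug->F
Char 4 ('H'): step: R->2, L=1; H->plug->A->R->H->L->A->refl->F->L'->F->R'->D->plug->B
Char 5 ('E'): step: R->3, L=1; E->plug->E->R->F->L->F->refl->A->L'->H->R'->G->plug->G
Char 6 ('F'): step: R->4, L=1; F->plug->F->R->G->L->B->refl->D->L'->A->R'->A->plug->H
Char 7 ('E'): step: R->5, L=1; E->plug->E->R->F->L->F->refl->A->L'->H->R'->H->plug->A

Answer: FEFBGHA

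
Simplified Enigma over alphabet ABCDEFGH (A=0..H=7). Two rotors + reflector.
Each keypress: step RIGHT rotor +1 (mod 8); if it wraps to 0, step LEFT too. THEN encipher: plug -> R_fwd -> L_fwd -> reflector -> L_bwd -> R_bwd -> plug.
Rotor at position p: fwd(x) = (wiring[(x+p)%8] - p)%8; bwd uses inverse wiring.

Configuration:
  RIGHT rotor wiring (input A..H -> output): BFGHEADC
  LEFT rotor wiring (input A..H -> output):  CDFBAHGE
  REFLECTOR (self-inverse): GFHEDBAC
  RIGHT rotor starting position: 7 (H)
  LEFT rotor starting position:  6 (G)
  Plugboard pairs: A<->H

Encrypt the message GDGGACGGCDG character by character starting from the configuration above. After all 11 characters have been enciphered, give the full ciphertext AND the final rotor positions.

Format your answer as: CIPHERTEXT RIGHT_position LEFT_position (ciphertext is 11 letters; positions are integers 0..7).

Answer: CCHBDECBEFE 2 0

Derivation:
Char 1 ('G'): step: R->0, L->7 (L advanced); G->plug->G->R->D->L->G->refl->A->L'->G->R'->C->plug->C
Char 2 ('D'): step: R->1, L=7; D->plug->D->R->D->L->G->refl->A->L'->G->R'->C->plug->C
Char 3 ('G'): step: R->2, L=7; G->plug->G->R->H->L->H->refl->C->L'->E->R'->A->plug->H
Char 4 ('G'): step: R->3, L=7; G->plug->G->R->C->L->E->refl->D->L'->B->R'->B->plug->B
Char 5 ('A'): step: R->4, L=7; A->plug->H->R->D->L->G->refl->A->L'->G->R'->D->plug->D
Char 6 ('C'): step: R->5, L=7; C->plug->C->R->F->L->B->refl->F->L'->A->R'->E->plug->E
Char 7 ('G'): step: R->6, L=7; G->plug->G->R->G->L->A->refl->G->L'->D->R'->C->plug->C
Char 8 ('G'): step: R->7, L=7; G->plug->G->R->B->L->D->refl->E->L'->C->R'->B->plug->B
Char 9 ('C'): step: R->0, L->0 (L advanced); C->plug->C->R->G->L->G->refl->A->L'->E->R'->E->plug->E
Char 10 ('D'): step: R->1, L=0; D->plug->D->R->D->L->B->refl->F->L'->C->R'->F->plug->F
Char 11 ('G'): step: R->2, L=0; G->plug->G->R->H->L->E->refl->D->L'->B->R'->E->plug->E
Final: ciphertext=CCHBDECBEFE, RIGHT=2, LEFT=0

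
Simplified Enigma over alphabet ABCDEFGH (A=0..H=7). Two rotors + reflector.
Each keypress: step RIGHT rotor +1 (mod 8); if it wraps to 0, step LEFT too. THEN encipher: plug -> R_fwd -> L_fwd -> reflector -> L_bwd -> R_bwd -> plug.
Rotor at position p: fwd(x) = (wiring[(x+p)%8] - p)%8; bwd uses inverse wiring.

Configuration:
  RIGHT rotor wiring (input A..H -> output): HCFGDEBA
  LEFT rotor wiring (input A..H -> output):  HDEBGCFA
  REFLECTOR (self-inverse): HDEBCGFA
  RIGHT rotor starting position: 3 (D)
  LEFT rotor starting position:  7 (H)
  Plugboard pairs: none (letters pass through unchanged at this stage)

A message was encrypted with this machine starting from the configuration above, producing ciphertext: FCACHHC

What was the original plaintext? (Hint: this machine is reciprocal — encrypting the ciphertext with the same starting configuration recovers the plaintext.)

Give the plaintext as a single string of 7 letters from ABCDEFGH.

Answer: BAEEABA

Derivation:
Char 1 ('F'): step: R->4, L=7; F->plug->F->R->G->L->D->refl->B->L'->A->R'->B->plug->B
Char 2 ('C'): step: R->5, L=7; C->plug->C->R->D->L->F->refl->G->L'->H->R'->A->plug->A
Char 3 ('A'): step: R->6, L=7; A->plug->A->R->D->L->F->refl->G->L'->H->R'->E->plug->E
Char 4 ('C'): step: R->7, L=7; C->plug->C->R->D->L->F->refl->G->L'->H->R'->E->plug->E
Char 5 ('H'): step: R->0, L->0 (L advanced); H->plug->H->R->A->L->H->refl->A->L'->H->R'->A->plug->A
Char 6 ('H'): step: R->1, L=0; H->plug->H->R->G->L->F->refl->G->L'->E->R'->B->plug->B
Char 7 ('C'): step: R->2, L=0; C->plug->C->R->B->L->D->refl->B->L'->D->R'->A->plug->A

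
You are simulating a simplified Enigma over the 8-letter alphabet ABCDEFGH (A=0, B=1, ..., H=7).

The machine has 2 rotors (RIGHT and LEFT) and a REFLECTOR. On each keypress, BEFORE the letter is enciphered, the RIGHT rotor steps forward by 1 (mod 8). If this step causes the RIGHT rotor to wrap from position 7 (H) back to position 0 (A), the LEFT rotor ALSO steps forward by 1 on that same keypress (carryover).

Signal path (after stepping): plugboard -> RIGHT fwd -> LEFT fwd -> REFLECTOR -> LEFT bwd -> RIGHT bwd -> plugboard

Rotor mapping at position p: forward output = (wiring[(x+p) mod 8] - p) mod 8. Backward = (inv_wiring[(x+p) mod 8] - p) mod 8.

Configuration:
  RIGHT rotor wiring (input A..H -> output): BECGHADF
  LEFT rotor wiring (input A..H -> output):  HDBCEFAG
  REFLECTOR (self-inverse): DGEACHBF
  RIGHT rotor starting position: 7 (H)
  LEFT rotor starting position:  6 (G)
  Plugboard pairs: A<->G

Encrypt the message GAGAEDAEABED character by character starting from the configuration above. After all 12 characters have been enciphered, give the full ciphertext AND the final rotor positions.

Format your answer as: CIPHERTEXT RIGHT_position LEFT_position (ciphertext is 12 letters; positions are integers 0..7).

Answer: BBCBFAEGBDDC 3 0

Derivation:
Char 1 ('G'): step: R->0, L->7 (L advanced); G->plug->A->R->B->L->A->refl->D->L'->E->R'->B->plug->B
Char 2 ('A'): step: R->1, L=7; A->plug->G->R->E->L->D->refl->A->L'->B->R'->B->plug->B
Char 3 ('G'): step: R->2, L=7; G->plug->A->R->A->L->H->refl->F->L'->F->R'->C->plug->C
Char 4 ('A'): step: R->3, L=7; A->plug->G->R->B->L->A->refl->D->L'->E->R'->B->plug->B
Char 5 ('E'): step: R->4, L=7; E->plug->E->R->F->L->F->refl->H->L'->A->R'->F->plug->F
Char 6 ('D'): step: R->5, L=7; D->plug->D->R->E->L->D->refl->A->L'->B->R'->G->plug->A
Char 7 ('A'): step: R->6, L=7; A->plug->G->R->B->L->A->refl->D->L'->E->R'->E->plug->E
Char 8 ('E'): step: R->7, L=7; E->plug->E->R->H->L->B->refl->G->L'->G->R'->A->plug->G
Char 9 ('A'): step: R->0, L->0 (L advanced); A->plug->G->R->D->L->C->refl->E->L'->E->R'->B->plug->B
Char 10 ('B'): step: R->1, L=0; B->plug->B->R->B->L->D->refl->A->L'->G->R'->D->plug->D
Char 11 ('E'): step: R->2, L=0; E->plug->E->R->B->L->D->refl->A->L'->G->R'->D->plug->D
Char 12 ('D'): step: R->3, L=0; D->plug->D->R->A->L->H->refl->F->L'->F->R'->C->plug->C
Final: ciphertext=BBCBFAEGBDDC, RIGHT=3, LEFT=0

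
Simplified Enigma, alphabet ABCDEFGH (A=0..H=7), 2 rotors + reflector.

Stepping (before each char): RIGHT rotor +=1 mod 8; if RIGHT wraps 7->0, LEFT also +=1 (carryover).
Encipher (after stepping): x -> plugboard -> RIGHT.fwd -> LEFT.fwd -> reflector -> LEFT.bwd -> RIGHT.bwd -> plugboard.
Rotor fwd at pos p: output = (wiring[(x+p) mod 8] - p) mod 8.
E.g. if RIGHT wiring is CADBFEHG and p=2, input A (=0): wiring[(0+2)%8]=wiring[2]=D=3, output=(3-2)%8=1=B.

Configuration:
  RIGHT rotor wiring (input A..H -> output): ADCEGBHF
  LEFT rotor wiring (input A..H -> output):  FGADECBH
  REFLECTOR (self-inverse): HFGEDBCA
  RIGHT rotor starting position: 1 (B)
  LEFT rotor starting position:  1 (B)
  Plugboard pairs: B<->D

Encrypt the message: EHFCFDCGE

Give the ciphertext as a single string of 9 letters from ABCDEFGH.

Char 1 ('E'): step: R->2, L=1; E->plug->E->R->F->L->A->refl->H->L'->B->R'->H->plug->H
Char 2 ('H'): step: R->3, L=1; H->plug->H->R->H->L->E->refl->D->L'->D->R'->B->plug->D
Char 3 ('F'): step: R->4, L=1; F->plug->F->R->H->L->E->refl->D->L'->D->R'->C->plug->C
Char 4 ('C'): step: R->5, L=1; C->plug->C->R->A->L->F->refl->B->L'->E->R'->A->plug->A
Char 5 ('F'): step: R->6, L=1; F->plug->F->R->G->L->G->refl->C->L'->C->R'->C->plug->C
Char 6 ('D'): step: R->7, L=1; D->plug->B->R->B->L->H->refl->A->L'->F->R'->E->plug->E
Char 7 ('C'): step: R->0, L->2 (L advanced); C->plug->C->R->C->L->C->refl->G->L'->A->R'->A->plug->A
Char 8 ('G'): step: R->1, L=2; G->plug->G->R->E->L->H->refl->A->L'->D->R'->C->plug->C
Char 9 ('E'): step: R->2, L=2; E->plug->E->R->F->L->F->refl->B->L'->B->R'->H->plug->H

Answer: HDCACEACH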